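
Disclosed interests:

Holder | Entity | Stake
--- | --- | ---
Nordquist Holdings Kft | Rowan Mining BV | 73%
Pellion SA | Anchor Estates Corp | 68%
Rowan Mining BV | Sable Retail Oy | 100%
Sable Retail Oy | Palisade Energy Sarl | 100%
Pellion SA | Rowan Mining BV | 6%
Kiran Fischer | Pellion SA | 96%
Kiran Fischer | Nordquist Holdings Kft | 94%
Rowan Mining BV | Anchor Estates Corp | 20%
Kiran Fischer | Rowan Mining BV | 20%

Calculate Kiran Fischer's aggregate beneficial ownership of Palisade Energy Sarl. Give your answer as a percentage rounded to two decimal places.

Kiran reaches Palisade along 3 paths.
Via Nordquist → Rowan → Sable: 94% × 73% × 100% × 100% = 68.62%.
Via Rowan → Sable: 20% × 100% × 100% = 20%.
Via Pellion → Rowan → Sable: 96% × 6% × 100% × 100% = 5.76%.
Total: 68.62% + 20% + 5.76% = 94.38%.

94.38%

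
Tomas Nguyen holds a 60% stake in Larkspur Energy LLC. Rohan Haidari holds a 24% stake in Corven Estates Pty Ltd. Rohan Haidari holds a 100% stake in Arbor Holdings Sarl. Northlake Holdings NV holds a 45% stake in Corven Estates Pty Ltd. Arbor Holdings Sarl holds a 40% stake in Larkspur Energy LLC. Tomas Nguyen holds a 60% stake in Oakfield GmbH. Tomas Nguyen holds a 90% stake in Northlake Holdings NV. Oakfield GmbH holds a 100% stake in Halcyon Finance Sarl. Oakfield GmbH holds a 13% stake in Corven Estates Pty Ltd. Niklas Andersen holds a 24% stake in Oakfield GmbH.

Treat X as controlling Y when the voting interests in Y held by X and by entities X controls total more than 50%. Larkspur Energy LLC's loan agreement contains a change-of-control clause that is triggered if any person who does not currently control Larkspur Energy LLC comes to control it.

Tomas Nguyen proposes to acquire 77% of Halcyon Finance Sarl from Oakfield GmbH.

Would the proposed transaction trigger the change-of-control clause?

The purchase adds only to Tomas's holdings (Oakfield's stake shrinks), so Tomas is the only person who could newly come to control Larkspur.
Tomas holds 60% of Larkspur, so Tomas controls Larkspur.
So Tomas already controls Larkspur before the transaction.
After the purchase, Tomas holds 77% of Halcyon directly, and Oakfield's stake falls to 23%.
Tomas controlled Larkspur already, so this is not a new person acquiring control; every other person's position is unchanged or reduced.
No new person acquires control, so the clause is not triggered.

No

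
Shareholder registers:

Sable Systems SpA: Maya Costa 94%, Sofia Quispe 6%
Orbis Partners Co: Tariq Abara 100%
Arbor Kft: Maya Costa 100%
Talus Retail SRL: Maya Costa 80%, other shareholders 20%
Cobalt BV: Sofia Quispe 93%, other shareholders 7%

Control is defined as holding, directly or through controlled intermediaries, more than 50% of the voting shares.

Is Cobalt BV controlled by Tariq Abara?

Tariq holds 100% of Orbis, so Tariq controls Orbis.
Neither Tariq nor any entity Tariq controls holds any voting interest in Cobalt.
So Tariq does not control Cobalt.

No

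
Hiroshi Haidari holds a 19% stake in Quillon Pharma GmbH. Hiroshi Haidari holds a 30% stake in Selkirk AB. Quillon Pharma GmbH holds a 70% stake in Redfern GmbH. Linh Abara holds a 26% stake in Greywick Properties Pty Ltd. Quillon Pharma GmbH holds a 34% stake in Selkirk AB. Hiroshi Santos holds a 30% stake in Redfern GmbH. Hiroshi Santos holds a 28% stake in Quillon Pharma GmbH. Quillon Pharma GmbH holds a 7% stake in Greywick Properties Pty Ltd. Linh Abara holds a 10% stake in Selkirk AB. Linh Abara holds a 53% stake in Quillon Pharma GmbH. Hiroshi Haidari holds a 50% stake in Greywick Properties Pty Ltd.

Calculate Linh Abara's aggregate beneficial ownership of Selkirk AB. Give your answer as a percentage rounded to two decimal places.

Linh reaches Selkirk along 2 paths.
Via Quillon: 53% × 34% = 18.02%.
Direct stake: 10% = 10%.
Total: 18.02% + 10% = 28.02%.

28.02%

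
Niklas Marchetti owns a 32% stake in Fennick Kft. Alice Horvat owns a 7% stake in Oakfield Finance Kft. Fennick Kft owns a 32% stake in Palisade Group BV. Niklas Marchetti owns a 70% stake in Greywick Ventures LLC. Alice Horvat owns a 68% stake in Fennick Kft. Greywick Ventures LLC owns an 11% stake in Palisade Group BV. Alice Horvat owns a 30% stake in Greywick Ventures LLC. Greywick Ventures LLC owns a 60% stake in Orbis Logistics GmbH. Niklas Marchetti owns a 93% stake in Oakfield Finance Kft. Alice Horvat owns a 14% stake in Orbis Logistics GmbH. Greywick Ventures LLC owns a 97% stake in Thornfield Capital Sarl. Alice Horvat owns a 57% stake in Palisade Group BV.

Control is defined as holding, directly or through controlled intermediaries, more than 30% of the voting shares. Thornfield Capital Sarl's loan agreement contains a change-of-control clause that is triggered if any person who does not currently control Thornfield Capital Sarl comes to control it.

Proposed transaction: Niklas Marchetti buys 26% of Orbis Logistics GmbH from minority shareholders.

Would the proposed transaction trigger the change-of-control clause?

No

The purchase changes only Niklas's holdings, so Niklas is the only person who could newly come to control Thornfield.
Niklas holds 70% of Greywick, so Niklas controls Greywick.
Greywick holds 97% of Thornfield, so Niklas controls Thornfield.
So Niklas already controls Thornfield before the transaction.
After the purchase, Niklas holds 26% of Orbis directly.
Niklas controlled Thornfield already, so this is not a new person acquiring control; every other person's position is unchanged or reduced.
No new person acquires control, so the clause is not triggered.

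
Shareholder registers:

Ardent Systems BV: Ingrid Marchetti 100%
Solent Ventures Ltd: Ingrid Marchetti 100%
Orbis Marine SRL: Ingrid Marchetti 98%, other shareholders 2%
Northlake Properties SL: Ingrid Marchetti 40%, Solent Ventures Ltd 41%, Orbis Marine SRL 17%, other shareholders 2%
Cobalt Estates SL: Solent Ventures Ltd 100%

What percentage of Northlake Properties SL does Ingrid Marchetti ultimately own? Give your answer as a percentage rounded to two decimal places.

Ingrid reaches Northlake along 3 paths.
Direct stake: 40% = 40%.
Via Solent: 100% × 41% = 41%.
Via Orbis: 98% × 17% = 16.66%.
Total: 40% + 41% + 16.66% = 97.66%.

97.66%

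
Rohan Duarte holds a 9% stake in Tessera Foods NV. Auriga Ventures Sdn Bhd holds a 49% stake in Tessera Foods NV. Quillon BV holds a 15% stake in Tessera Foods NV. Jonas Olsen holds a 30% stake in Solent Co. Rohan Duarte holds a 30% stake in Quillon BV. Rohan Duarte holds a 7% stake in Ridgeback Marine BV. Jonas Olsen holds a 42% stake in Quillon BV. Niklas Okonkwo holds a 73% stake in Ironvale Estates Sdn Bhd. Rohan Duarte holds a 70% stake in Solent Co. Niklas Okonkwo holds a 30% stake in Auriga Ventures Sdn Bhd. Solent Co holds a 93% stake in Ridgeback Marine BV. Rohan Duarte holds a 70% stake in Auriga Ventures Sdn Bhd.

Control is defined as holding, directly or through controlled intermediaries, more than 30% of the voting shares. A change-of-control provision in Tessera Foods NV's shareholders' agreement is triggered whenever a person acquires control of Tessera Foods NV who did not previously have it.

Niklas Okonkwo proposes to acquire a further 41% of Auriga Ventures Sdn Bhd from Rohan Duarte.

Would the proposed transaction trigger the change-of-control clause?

The purchase adds only to Niklas's holdings (Rohan's stake shrinks), so Niklas is the only person who could newly come to control Tessera.
Niklas holds 73% of Ironvale, so Niklas controls Ironvale.
Neither Niklas nor any entity Niklas controls holds any voting interest in Tessera.
So before the transaction, Niklas does not control Tessera.
After the purchase, Niklas's direct stake in Auriga rises to 30% + 41% = 71%, and Rohan's stake falls to 29%.
Niklas holds 71% of Auriga, so Niklas controls Auriga.
Auriga holds 49% of Tessera, so Niklas controls Tessera.
Niklas did not control Tessera before and does after, so the clause is triggered.

Yes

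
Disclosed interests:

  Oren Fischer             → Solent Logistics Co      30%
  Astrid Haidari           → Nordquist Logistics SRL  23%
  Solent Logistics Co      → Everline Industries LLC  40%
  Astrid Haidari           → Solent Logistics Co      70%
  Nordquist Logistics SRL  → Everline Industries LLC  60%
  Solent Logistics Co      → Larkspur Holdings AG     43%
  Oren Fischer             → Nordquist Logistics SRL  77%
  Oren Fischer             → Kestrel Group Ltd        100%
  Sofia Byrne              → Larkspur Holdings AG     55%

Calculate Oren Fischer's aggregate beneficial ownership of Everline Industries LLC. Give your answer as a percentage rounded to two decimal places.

58.20%

Oren reaches Everline along 2 paths.
Via Nordquist: 77% × 60% = 46.2%.
Via Solent: 30% × 40% = 12%.
Total: 46.2% + 12% = 58.2%.
Rounded: 58.20%.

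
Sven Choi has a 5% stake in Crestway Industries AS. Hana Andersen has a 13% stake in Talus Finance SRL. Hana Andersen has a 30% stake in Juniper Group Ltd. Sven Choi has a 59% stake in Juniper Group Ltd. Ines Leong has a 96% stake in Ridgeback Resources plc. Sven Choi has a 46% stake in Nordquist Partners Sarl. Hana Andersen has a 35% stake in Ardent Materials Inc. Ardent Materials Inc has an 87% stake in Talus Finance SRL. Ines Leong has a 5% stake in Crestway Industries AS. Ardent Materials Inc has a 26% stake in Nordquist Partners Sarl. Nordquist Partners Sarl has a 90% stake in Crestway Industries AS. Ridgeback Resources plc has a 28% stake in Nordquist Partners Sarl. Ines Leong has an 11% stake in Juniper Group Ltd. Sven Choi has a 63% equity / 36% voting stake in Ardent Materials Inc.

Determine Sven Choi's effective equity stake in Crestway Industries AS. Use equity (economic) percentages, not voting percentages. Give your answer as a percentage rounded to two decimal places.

61.14%

Sven reaches Crestway along 3 paths.
Via Ardent → Nordquist: 63% × 26% × 90% = 14.742%.
Via Nordquist: 46% × 90% = 41.4%.
Direct stake: 5% = 5%.
Total: 14.742% + 41.4% + 5% = 61.142%.
Rounded: 61.14%.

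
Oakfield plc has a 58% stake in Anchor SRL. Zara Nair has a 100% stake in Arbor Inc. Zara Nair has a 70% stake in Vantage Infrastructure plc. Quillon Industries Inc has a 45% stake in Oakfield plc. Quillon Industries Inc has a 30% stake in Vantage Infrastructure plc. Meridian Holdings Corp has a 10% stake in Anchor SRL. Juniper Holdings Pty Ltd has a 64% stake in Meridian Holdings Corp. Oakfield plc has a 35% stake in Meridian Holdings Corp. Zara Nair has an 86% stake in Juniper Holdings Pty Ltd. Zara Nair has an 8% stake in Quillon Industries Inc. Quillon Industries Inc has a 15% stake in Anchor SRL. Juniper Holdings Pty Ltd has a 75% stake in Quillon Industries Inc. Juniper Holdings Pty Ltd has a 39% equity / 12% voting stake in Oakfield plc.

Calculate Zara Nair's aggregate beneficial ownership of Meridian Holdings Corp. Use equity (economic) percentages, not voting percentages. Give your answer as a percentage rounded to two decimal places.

Zara reaches Meridian along 4 paths.
Via Juniper → Quillon → Oakfield: 86% × 75% × 45% × 35% = 10.15875%.
Via Quillon → Oakfield: 8% × 45% × 35% = 1.26%.
Via Juniper → Oakfield: 86% × 39% × 35% = 11.739%.
Via Juniper: 86% × 64% = 55.04%.
Total: 10.15875% + 1.26% + 11.739% + 55.04% = 78.19775%.
Rounded: 78.20%.

78.20%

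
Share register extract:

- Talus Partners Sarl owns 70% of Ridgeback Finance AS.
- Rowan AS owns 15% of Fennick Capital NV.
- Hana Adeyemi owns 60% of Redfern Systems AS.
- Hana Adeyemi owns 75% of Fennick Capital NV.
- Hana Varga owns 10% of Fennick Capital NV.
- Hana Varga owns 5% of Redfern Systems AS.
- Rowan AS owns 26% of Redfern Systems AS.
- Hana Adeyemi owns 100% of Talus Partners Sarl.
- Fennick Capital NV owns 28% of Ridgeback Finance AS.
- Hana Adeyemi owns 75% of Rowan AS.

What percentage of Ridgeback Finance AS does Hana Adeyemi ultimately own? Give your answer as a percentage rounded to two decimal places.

94.15%

Hana Adeyemi reaches Ridgeback along 3 paths.
Via Talus: 100% × 70% = 70%.
Via Rowan → Fennick: 75% × 15% × 28% = 3.15%.
Via Fennick: 75% × 28% = 21%.
Total: 70% + 3.15% + 21% = 94.15%.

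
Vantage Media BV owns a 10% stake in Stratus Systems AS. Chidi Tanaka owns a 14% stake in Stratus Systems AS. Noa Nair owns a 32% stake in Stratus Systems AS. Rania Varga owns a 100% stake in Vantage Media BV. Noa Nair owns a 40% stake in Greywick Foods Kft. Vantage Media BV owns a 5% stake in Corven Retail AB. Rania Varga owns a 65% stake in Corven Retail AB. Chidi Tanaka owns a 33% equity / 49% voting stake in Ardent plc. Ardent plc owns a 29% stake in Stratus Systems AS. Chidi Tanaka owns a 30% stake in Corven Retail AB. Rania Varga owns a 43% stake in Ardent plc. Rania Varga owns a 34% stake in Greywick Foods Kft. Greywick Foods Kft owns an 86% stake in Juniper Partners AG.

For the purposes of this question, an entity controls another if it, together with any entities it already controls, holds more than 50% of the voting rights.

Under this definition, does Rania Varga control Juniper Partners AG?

Rania holds 100% of Vantage, so Rania controls Vantage.
Vantage and Rania together hold 5% + 65% = 70% of Corven, so Rania controls Corven.
Neither Rania nor any entity Rania controls holds any voting interest in Juniper.
So Rania does not control Juniper.

No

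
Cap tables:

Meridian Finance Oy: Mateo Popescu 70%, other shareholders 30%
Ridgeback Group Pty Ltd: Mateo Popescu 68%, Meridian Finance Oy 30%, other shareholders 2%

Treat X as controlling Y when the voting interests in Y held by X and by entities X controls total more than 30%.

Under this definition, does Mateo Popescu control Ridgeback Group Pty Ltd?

Mateo holds 70% of Meridian, so Mateo controls Meridian.
Mateo and Meridian together hold 68% + 30% = 98% of Ridgeback, so Mateo controls Ridgeback.

Yes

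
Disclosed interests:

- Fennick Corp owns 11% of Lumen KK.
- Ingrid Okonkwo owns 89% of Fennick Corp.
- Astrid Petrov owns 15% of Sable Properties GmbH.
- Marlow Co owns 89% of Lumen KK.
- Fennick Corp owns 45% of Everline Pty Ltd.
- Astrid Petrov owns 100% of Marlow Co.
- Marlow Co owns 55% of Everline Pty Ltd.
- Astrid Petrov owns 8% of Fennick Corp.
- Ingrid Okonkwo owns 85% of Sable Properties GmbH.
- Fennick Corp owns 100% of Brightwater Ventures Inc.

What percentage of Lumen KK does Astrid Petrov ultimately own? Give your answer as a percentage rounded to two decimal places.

Astrid reaches Lumen along 2 paths.
Via Marlow: 100% × 89% = 89%.
Via Fennick: 8% × 11% = 0.88%.
Total: 89% + 0.88% = 89.88%.

89.88%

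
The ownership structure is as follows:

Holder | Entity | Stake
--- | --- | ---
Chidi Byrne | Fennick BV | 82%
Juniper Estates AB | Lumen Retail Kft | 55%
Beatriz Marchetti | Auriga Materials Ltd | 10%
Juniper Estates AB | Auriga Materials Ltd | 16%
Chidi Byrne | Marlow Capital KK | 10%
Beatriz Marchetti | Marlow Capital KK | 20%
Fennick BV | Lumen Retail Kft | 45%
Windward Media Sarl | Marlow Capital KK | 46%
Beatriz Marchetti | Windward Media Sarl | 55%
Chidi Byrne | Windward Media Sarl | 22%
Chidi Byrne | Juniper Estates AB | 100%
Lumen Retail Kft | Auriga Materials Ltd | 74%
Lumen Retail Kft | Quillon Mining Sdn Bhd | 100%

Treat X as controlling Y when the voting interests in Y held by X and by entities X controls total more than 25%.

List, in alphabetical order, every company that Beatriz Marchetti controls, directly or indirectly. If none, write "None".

Beatriz holds 55% of Windward, so Beatriz controls Windward.
Beatriz and Windward together hold 20% + 46% = 66% of Marlow, so Beatriz controls Marlow.
No other company's threshold is met.

Marlow Capital KK, Windward Media Sarl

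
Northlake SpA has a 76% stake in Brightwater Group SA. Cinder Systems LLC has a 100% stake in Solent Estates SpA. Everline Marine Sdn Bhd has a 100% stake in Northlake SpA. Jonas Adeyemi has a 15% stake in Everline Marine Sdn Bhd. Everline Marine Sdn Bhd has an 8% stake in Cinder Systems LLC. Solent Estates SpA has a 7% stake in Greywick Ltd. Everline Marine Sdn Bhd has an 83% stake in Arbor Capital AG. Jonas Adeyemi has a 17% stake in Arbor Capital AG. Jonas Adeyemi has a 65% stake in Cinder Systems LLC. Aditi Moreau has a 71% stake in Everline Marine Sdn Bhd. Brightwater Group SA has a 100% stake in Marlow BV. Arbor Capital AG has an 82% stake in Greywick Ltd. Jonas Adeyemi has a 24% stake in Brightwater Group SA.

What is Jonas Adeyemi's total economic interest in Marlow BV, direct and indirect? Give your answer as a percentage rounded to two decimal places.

35.40%

Jonas reaches Marlow along 2 paths.
Via Everline → Northlake → Brightwater: 15% × 100% × 76% × 100% = 11.4%.
Via Brightwater: 24% × 100% = 24%.
Total: 11.4% + 24% = 35.4%.
Rounded: 35.40%.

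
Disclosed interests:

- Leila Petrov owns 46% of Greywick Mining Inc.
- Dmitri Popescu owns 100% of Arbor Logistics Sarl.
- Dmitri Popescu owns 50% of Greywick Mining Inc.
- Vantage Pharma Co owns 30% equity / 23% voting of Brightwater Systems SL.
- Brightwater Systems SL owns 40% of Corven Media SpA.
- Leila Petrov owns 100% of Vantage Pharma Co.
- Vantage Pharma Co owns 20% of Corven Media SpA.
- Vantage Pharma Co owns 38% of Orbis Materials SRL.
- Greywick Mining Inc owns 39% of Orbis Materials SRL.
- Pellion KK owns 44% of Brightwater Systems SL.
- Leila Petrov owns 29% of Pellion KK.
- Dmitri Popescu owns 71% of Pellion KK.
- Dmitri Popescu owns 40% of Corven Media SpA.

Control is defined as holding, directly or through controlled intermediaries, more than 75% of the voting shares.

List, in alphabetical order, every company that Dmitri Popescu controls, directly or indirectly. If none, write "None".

Dmitri holds 100% of Arbor, so Dmitri controls Arbor.
No other company's threshold is met.

Arbor Logistics Sarl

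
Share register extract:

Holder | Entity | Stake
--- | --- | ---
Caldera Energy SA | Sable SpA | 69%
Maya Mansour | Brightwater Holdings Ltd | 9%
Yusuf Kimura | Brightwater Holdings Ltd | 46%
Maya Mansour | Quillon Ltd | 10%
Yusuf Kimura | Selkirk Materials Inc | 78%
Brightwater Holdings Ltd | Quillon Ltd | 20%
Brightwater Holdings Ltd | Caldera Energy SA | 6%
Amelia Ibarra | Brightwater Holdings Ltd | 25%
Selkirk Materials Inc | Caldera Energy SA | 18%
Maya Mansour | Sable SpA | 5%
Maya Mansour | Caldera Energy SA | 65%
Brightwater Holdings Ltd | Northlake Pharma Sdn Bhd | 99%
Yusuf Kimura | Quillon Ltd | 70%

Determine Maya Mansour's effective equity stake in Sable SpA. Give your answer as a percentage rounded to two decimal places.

50.22%

Maya reaches Sable along 3 paths.
Via Caldera: 65% × 69% = 44.85%.
Via Brightwater → Caldera: 9% × 6% × 69% = 0.3726%.
Direct stake: 5% = 5%.
Total: 44.85% + 0.3726% + 5% = 50.2226%.
Rounded: 50.22%.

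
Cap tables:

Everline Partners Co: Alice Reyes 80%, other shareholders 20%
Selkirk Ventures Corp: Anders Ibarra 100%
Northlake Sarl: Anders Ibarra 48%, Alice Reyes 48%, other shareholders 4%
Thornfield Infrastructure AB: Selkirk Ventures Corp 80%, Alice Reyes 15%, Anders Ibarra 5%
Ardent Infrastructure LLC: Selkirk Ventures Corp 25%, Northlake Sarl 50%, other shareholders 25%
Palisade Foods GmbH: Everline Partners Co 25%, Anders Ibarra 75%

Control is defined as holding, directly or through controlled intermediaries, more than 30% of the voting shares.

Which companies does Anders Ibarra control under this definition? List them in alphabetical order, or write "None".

Anders holds 100% of Selkirk, so Anders controls Selkirk.
Anders holds 48% of Northlake, so Anders controls Northlake.
Selkirk and Anders together hold 80% + 5% = 85% of Thornfield, so Anders controls Thornfield.
Selkirk and Northlake together hold 25% + 50% = 75% of Ardent, so Anders controls Ardent.
Anders holds 75% of Palisade, so Anders controls Palisade.
No other company's threshold is met.

Ardent Infrastructure LLC, Northlake Sarl, Palisade Foods GmbH, Selkirk Ventures Corp, Thornfield Infrastructure AB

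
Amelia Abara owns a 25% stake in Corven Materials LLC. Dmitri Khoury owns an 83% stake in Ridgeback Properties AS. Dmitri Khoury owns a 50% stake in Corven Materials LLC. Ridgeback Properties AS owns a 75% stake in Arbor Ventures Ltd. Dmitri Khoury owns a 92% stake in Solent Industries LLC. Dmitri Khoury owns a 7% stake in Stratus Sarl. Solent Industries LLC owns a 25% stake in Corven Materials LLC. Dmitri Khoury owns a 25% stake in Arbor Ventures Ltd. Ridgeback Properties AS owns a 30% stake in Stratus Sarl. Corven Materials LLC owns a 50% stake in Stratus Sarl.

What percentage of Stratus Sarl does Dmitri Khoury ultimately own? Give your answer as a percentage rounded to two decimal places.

Dmitri reaches Stratus along 4 paths.
Via Ridgeback: 83% × 30% = 24.9%.
Via Corven: 50% × 50% = 25%.
Via Solent → Corven: 92% × 25% × 50% = 11.5%.
Direct stake: 7% = 7%.
Total: 24.9% + 25% + 11.5% + 7% = 68.4%.
Rounded: 68.40%.

68.40%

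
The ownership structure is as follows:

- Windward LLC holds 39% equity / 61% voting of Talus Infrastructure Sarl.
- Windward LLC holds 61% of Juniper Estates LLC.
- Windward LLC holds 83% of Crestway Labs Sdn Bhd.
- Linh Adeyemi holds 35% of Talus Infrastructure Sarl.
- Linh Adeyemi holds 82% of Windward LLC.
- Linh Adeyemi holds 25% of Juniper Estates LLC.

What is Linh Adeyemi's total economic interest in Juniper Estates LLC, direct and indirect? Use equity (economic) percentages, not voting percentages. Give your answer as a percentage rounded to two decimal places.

75.02%

Linh reaches Juniper along 2 paths.
Direct stake: 25% = 25%.
Via Windward: 82% × 61% = 50.02%.
Total: 25% + 50.02% = 75.02%.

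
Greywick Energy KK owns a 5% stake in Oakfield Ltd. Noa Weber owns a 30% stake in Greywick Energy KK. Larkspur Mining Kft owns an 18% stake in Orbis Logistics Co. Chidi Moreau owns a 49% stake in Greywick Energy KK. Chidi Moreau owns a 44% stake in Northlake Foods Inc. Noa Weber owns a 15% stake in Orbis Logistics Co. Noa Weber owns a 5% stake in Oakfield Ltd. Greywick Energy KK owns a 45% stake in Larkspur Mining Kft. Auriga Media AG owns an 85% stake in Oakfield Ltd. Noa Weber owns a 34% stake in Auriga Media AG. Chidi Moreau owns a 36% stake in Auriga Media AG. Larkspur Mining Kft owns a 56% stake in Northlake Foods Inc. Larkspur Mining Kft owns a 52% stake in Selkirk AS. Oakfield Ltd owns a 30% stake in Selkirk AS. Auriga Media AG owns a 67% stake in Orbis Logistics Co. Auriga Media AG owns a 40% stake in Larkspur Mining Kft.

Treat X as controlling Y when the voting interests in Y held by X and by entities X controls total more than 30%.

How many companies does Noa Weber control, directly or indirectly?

Noa holds 34% of Auriga, so Noa controls Auriga.
Auriga holds 40% of Larkspur, so Noa controls Larkspur.
Noa and Auriga together hold 5% + 85% = 90% of Oakfield, so Noa controls Oakfield.
Larkspur and Oakfield together hold 52% + 30% = 82% of Selkirk, so Noa controls Selkirk.
Noa and Larkspur and Auriga together hold 15% + 18% + 67% = 100% of Orbis, so Noa controls Orbis.
Larkspur holds 56% of Northlake, so Noa controls Northlake.
No other company's threshold is met.
Noa controls 6 companies.

6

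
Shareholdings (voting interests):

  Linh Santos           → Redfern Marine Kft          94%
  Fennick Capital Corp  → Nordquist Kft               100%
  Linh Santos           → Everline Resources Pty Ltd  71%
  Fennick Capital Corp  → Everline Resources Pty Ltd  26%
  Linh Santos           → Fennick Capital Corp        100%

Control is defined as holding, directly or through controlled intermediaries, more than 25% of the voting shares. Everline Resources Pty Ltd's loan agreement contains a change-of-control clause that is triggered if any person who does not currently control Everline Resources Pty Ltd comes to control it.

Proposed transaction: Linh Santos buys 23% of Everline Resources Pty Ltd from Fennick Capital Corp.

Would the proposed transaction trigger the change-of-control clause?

The purchase adds only to Linh's holdings (Fennick's stake shrinks), so Linh is the only person who could newly come to control Everline.
Linh holds 100% of Fennick, so Linh controls Fennick.
Linh and Fennick together hold 71% + 26% = 97% of Everline, so Linh controls Everline.
So Linh already controls Everline before the transaction.
After the purchase, Linh's direct stake in Everline rises to 71% + 23% = 94%, and Fennick's stake falls to 3%.
Linh controlled Everline already, so this is not a new person acquiring control; every other person's position is unchanged or reduced.
No new person acquires control, so the clause is not triggered.

No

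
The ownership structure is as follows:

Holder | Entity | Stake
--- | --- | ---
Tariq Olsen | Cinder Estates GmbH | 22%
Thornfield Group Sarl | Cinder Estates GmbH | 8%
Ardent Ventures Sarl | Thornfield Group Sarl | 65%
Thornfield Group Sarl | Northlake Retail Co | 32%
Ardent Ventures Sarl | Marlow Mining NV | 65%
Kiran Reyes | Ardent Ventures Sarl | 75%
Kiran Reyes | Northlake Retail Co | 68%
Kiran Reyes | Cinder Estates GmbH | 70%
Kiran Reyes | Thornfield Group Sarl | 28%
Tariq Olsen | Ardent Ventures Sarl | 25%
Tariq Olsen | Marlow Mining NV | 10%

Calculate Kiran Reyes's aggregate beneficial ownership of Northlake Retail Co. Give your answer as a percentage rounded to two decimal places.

Kiran reaches Northlake along 3 paths.
Via Ardent → Thornfield: 75% × 65% × 32% = 15.6%.
Via Thornfield: 28% × 32% = 8.96%.
Direct stake: 68% = 68%.
Total: 15.6% + 8.96% + 68% = 92.56%.

92.56%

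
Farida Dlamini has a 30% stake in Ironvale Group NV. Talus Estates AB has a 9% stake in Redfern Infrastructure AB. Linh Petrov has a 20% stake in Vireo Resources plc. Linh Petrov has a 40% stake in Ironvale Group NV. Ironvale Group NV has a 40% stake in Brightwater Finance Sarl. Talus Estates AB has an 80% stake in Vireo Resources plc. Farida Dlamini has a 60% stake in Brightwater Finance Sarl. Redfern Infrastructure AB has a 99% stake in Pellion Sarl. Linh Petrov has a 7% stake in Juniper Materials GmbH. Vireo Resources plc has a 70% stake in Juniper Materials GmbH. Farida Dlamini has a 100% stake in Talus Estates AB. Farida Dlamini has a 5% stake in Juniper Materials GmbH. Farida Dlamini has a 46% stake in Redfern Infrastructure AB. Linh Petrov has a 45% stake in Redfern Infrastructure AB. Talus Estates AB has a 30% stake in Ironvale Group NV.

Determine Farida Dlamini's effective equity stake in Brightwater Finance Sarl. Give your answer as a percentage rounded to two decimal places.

84.00%

Farida reaches Brightwater along 3 paths.
Via Talus → Ironvale: 100% × 30% × 40% = 12%.
Via Ironvale: 30% × 40% = 12%.
Direct stake: 60% = 60%.
Total: 12% + 12% + 60% = 84%.
Rounded: 84.00%.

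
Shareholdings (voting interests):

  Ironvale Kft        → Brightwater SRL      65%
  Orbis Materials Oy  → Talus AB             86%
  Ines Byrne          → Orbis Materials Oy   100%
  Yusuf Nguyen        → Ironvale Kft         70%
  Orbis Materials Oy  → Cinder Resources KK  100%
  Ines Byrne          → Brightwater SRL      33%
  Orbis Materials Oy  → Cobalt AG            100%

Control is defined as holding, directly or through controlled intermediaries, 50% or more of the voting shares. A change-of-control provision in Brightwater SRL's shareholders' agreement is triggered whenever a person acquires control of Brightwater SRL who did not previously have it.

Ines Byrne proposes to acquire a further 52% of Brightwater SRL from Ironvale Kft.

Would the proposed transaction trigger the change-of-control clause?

The purchase adds only to Ines's holdings (Ironvale's stake shrinks), so Ines is the only person who could newly come to control Brightwater.
Ines holds 100% of Orbis, so Ines controls Orbis.
Orbis holds 100% of Cinder, so Ines controls Cinder.
Orbis holds 100% of Cobalt, so Ines controls Cobalt.
Orbis holds 86% of Talus, so Ines controls Talus.
In Brightwater, Ines's side holds only 33%, not ≥ 50%.
So before the transaction, Ines does not control Brightwater.
After the purchase, Ines's direct stake in Brightwater rises to 33% + 52% = 85%, and Ironvale's stake falls to 13%.
Ines holds 85% of Brightwater, so Ines controls Brightwater.
Ines did not control Brightwater before and does after, so the clause is triggered.

Yes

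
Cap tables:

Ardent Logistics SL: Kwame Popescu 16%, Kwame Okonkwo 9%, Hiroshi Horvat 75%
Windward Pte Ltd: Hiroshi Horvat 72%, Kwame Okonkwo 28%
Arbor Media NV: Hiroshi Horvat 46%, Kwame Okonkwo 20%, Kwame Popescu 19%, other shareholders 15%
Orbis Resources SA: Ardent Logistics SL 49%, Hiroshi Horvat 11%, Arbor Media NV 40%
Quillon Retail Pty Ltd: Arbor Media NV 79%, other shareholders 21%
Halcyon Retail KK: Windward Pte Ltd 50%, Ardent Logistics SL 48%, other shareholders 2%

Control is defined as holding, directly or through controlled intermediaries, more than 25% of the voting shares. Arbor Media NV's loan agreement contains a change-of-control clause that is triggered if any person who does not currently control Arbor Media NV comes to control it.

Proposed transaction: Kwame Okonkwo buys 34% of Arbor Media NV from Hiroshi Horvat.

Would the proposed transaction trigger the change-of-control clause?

The purchase adds only to Kwame Okonkwo's holdings (Hiroshi's stake shrinks), so Kwame Okonkwo is the only person who could newly come to control Arbor.
Kwame Okonkwo holds 28% of Windward, so Kwame Okonkwo controls Windward.
Windward holds 50% of Halcyon, so Kwame Okonkwo controls Halcyon.
In Arbor, Kwame Okonkwo's side holds only 20%, not > 25%.
So before the transaction, Kwame Okonkwo does not control Arbor.
After the purchase, Kwame Okonkwo's direct stake in Arbor rises to 20% + 34% = 54%, and Hiroshi's stake falls to 12%.
Kwame Okonkwo holds 54% of Arbor, so Kwame Okonkwo controls Arbor.
Kwame Okonkwo did not control Arbor before and does after, so the clause is triggered.

Yes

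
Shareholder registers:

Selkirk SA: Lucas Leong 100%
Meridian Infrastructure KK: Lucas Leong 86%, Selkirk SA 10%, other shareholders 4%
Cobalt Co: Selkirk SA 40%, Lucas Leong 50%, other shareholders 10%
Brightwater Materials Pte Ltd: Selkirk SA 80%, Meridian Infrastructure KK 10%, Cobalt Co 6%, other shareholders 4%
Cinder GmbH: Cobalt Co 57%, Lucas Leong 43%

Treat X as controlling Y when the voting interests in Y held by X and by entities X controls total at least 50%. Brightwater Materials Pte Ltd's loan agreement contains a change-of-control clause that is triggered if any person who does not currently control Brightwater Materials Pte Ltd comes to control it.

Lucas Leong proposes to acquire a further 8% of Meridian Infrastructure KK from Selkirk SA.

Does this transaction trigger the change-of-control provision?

The purchase adds only to Lucas's holdings (Selkirk's stake shrinks), so Lucas is the only person who could newly come to control Brightwater.
Lucas holds 100% of Selkirk, so Lucas controls Selkirk.
Selkirk and Lucas together hold 40% + 50% = 90% of Cobalt, so Lucas controls Cobalt.
Lucas and Selkirk together hold 86% + 10% = 96% of Meridian, so Lucas controls Meridian.
Selkirk and Meridian and Cobalt together hold 80% + 10% + 6% = 96% of Brightwater, so Lucas controls Brightwater.
So Lucas already controls Brightwater before the transaction.
After the purchase, Lucas's direct stake in Meridian rises to 86% + 8% = 94%, and Selkirk's stake falls to 2%.
Lucas controlled Brightwater already, so this is not a new person acquiring control; every other person's position is unchanged or reduced.
No new person acquires control, so the clause is not triggered.

No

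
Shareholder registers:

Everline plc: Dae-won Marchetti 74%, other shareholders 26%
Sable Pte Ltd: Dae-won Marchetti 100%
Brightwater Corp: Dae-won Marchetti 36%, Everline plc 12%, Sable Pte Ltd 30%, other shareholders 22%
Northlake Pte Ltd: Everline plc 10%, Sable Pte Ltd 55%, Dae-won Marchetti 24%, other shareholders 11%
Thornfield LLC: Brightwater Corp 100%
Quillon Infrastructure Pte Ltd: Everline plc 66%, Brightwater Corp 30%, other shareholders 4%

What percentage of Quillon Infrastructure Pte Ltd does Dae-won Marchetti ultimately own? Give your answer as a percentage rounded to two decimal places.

Dae-won reaches Quillon along 4 paths.
Via Everline: 74% × 66% = 48.84%.
Via Brightwater: 36% × 30% = 10.8%.
Via Everline → Brightwater: 74% × 12% × 30% = 2.664%.
Via Sable → Brightwater: 100% × 30% × 30% = 9%.
Total: 48.84% + 10.8% + 2.664% + 9% = 71.304%.
Rounded: 71.30%.

71.30%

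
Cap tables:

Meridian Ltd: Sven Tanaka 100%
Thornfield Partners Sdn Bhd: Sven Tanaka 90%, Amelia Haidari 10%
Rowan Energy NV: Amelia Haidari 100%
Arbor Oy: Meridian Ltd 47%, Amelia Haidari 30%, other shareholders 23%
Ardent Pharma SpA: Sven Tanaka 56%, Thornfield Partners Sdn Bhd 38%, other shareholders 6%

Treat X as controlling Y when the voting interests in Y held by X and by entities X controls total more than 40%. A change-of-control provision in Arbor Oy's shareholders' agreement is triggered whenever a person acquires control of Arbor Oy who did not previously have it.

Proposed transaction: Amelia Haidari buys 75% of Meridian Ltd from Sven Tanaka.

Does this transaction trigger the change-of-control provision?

Yes

The purchase adds only to Amelia's holdings (Sven's stake shrinks), so Amelia is the only person who could newly come to control Arbor.
Amelia holds 100% of Rowan, so Amelia controls Rowan.
In Arbor, Amelia's side holds only 30%, not > 40%.
So before the transaction, Amelia does not control Arbor.
After the purchase, Amelia holds 75% of Meridian directly, and Sven's stake falls to 25%.
Amelia holds 75% of Meridian, so Amelia controls Meridian.
Meridian and Amelia together hold 47% + 30% = 77% of Arbor, so Amelia controls Arbor.
Amelia did not control Arbor before and does after, so the clause is triggered.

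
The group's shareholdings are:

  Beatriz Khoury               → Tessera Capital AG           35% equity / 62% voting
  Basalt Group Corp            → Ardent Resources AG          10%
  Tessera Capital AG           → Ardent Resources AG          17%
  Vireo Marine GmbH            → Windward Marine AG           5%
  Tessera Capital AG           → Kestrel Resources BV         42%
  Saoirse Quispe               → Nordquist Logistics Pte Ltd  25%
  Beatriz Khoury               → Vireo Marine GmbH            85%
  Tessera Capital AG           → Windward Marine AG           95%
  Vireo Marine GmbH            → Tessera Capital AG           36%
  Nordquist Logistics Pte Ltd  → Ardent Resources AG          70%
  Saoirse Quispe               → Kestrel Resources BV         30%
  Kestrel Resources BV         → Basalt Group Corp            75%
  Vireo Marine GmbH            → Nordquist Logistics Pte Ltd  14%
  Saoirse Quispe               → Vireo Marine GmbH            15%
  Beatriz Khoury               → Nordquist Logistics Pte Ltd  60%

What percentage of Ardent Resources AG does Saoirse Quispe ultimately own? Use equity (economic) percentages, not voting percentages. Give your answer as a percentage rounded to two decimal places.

Saoirse reaches Ardent along 5 paths.
Via Nordquist: 25% × 70% = 17.5%.
Via Vireo → Nordquist: 15% × 14% × 70% = 1.47%.
Via Kestrel → Basalt: 30% × 75% × 10% = 2.25%.
Via Vireo → Tessera → Kestrel → Basalt: 15% × 36% × 42% × 75% × 10% = 0.1701%.
Via Vireo → Tessera: 15% × 36% × 17% = 0.918%.
Total: 17.5% + 1.47% + 2.25% + 0.1701% + 0.918% = 22.3081%.
Rounded: 22.31%.

22.31%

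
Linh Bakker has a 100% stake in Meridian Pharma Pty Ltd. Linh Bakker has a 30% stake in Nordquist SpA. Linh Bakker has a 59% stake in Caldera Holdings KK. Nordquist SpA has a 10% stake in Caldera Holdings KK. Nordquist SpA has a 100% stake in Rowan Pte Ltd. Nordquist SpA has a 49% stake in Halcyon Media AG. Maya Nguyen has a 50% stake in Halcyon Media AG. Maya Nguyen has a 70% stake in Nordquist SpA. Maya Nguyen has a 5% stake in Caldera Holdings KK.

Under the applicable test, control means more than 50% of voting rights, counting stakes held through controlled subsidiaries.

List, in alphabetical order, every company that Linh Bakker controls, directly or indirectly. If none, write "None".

Linh holds 59% of Caldera, so Linh controls Caldera.
Linh holds 100% of Meridian, so Linh controls Meridian.
No other company's threshold is met.

Caldera Holdings KK, Meridian Pharma Pty Ltd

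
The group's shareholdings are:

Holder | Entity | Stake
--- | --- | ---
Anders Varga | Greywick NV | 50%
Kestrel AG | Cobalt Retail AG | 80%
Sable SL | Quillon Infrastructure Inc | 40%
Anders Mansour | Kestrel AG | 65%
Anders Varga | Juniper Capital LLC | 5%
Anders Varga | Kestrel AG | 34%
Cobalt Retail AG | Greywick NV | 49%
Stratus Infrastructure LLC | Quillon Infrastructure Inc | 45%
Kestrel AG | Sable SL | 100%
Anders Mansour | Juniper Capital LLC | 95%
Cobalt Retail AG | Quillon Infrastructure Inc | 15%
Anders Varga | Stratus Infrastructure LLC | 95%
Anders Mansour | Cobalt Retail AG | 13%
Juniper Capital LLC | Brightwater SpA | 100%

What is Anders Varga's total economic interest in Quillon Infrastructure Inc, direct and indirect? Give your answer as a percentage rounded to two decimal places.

Anders Varga reaches Quillon along 3 paths.
Via Kestrel → Cobalt: 34% × 80% × 15% = 4.08%.
Via Stratus: 95% × 45% = 42.75%.
Via Kestrel → Sable: 34% × 100% × 40% = 13.6%.
Total: 4.08% + 42.75% + 13.6% = 60.43%.

60.43%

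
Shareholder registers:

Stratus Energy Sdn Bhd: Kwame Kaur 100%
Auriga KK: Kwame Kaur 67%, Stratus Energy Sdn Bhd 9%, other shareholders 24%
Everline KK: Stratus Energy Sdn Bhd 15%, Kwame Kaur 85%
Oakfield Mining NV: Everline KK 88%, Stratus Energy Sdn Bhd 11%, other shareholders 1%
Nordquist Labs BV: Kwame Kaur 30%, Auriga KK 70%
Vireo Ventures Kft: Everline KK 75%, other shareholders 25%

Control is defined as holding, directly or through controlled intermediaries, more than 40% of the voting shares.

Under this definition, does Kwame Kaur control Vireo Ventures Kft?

Kwame holds 100% of Stratus, so Kwame controls Stratus.
Stratus and Kwame together hold 15% + 85% = 100% of Everline, so Kwame controls Everline.
Everline holds 75% of Vireo, so Kwame controls Vireo.

Yes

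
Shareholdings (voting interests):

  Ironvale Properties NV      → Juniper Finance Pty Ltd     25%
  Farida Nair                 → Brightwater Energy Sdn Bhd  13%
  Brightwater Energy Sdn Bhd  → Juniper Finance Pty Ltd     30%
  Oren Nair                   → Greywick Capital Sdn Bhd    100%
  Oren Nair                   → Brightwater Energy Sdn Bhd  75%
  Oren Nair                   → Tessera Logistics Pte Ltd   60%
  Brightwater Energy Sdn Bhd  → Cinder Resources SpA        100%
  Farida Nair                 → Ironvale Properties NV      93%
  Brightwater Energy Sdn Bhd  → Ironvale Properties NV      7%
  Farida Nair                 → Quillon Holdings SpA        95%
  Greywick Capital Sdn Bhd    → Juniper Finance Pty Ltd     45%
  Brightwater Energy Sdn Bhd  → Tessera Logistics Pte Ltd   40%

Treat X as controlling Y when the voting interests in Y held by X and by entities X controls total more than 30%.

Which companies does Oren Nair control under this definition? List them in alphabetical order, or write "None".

Oren holds 75% of Brightwater, so Oren controls Brightwater.
Oren holds 100% of Greywick, so Oren controls Greywick.
Brightwater holds 100% of Cinder, so Oren controls Cinder.
Greywick and Brightwater together hold 45% + 30% = 75% of Juniper, so Oren controls Juniper.
Oren and Brightwater together hold 60% + 40% = 100% of Tessera, so Oren controls Tessera.
No other company's threshold is met.

Brightwater Energy Sdn Bhd, Cinder Resources SpA, Greywick Capital Sdn Bhd, Juniper Finance Pty Ltd, Tessera Logistics Pte Ltd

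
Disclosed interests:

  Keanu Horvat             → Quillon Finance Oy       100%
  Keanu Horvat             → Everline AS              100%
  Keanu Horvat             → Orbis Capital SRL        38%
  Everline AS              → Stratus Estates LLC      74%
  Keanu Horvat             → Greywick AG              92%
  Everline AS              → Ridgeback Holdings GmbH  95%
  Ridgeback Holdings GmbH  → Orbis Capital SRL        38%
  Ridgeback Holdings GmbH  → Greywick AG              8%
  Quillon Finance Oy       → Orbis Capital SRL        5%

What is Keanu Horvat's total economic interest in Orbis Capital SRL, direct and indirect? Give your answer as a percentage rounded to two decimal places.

79.10%

Keanu reaches Orbis along 3 paths.
Direct stake: 38% = 38%.
Via Quillon: 100% × 5% = 5%.
Via Everline → Ridgeback: 100% × 95% × 38% = 36.1%.
Total: 38% + 5% + 36.1% = 79.1%.
Rounded: 79.10%.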